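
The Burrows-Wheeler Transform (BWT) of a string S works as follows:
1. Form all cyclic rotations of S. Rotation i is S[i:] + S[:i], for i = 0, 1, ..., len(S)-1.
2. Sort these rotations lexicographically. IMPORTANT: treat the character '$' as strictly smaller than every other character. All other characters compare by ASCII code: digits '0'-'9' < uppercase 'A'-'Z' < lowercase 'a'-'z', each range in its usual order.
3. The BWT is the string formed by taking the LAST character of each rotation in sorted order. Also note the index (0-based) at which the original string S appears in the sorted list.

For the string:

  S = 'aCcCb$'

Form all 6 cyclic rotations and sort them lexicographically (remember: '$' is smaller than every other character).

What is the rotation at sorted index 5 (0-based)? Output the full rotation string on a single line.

All 6 rotations (rotation i = S[i:]+S[:i]):
  rot[0] = aCcCb$
  rot[1] = CcCb$a
  rot[2] = cCb$aC
  rot[3] = Cb$aCc
  rot[4] = b$aCcC
  rot[5] = $aCcCb
Sorted (with $ < everything):
  sorted[0] = $aCcCb
  sorted[1] = Cb$aCc
  sorted[2] = CcCb$a
  sorted[3] = aCcCb$
  sorted[4] = b$aCcC
  sorted[5] = cCb$aC
sorted[5] = cCb$aC

Answer: cCb$aC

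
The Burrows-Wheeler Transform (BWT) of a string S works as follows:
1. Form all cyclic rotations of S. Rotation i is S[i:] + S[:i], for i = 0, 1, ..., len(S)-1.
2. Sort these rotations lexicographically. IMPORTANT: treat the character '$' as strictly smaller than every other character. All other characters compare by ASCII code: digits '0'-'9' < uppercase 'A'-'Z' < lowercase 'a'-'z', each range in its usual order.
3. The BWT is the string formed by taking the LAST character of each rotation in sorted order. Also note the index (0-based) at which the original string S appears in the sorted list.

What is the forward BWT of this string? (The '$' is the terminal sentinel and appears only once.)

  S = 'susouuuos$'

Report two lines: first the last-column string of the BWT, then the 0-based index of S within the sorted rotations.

Answer: susou$usuo
5

Derivation:
All 10 rotations (rotation i = S[i:]+S[:i]):
  rot[0] = susouuuos$
  rot[1] = usouuuos$s
  rot[2] = souuuos$su
  rot[3] = ouuuos$sus
  rot[4] = uuuos$suso
  rot[5] = uuos$susou
  rot[6] = uos$susouu
  rot[7] = os$susouuu
  rot[8] = s$susouuuo
  rot[9] = $susouuuos
Sorted (with $ < everything):
  sorted[0] = $susouuuos  (last char: 's')
  sorted[1] = os$susouuu  (last char: 'u')
  sorted[2] = ouuuos$sus  (last char: 's')
  sorted[3] = s$susouuuo  (last char: 'o')
  sorted[4] = souuuos$su  (last char: 'u')
  sorted[5] = susouuuos$  (last char: '$')
  sorted[6] = uos$susouu  (last char: 'u')
  sorted[7] = usouuuos$s  (last char: 's')
  sorted[8] = uuos$susou  (last char: 'u')
  sorted[9] = uuuos$suso  (last char: 'o')
Last column: susou$usuo
Original string S is at sorted index 5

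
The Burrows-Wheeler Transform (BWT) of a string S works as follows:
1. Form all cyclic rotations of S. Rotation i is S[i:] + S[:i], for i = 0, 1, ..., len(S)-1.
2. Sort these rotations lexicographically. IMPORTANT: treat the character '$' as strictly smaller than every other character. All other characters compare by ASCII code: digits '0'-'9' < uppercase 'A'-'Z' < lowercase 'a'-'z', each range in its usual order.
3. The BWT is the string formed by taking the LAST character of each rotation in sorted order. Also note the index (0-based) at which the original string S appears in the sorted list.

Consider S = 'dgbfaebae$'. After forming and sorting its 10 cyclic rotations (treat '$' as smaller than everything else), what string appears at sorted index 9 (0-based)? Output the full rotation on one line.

All 10 rotations (rotation i = S[i:]+S[:i]):
  rot[0] = dgbfaebae$
  rot[1] = gbfaebae$d
  rot[2] = bfaebae$dg
  rot[3] = faebae$dgb
  rot[4] = aebae$dgbf
  rot[5] = ebae$dgbfa
  rot[6] = bae$dgbfae
  rot[7] = ae$dgbfaeb
  rot[8] = e$dgbfaeba
  rot[9] = $dgbfaebae
Sorted (with $ < everything):
  sorted[0] = $dgbfaebae
  sorted[1] = ae$dgbfaeb
  sorted[2] = aebae$dgbf
  sorted[3] = bae$dgbfae
  sorted[4] = bfaebae$dg
  sorted[5] = dgbfaebae$
  sorted[6] = e$dgbfaeba
  sorted[7] = ebae$dgbfa
  sorted[8] = faebae$dgb
  sorted[9] = gbfaebae$d
sorted[9] = gbfaebae$d

Answer: gbfaebae$d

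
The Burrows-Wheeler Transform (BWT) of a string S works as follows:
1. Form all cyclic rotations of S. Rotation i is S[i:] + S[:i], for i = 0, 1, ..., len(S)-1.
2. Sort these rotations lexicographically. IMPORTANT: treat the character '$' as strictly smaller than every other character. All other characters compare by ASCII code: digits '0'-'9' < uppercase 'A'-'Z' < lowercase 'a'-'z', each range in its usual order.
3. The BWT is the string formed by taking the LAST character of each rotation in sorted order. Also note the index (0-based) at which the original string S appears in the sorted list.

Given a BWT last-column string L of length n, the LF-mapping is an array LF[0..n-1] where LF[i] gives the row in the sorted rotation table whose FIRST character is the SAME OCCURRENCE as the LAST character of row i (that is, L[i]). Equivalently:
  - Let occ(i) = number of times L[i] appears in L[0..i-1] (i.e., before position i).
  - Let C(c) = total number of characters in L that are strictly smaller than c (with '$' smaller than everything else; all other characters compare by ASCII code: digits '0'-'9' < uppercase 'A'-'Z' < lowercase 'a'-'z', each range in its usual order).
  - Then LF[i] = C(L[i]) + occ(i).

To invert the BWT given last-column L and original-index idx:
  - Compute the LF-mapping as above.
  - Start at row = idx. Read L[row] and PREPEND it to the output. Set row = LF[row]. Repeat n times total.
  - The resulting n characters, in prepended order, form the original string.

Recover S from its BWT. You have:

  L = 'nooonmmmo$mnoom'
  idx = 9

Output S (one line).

Answer: ommooonomnmomn$

Derivation:
LF mapping: 6 9 10 11 7 1 2 3 12 0 4 8 13 14 5
Walk LF starting at row 9, prepending L[row]:
  step 1: row=9, L[9]='$', prepend. Next row=LF[9]=0
  step 2: row=0, L[0]='n', prepend. Next row=LF[0]=6
  step 3: row=6, L[6]='m', prepend. Next row=LF[6]=2
  step 4: row=2, L[2]='o', prepend. Next row=LF[2]=10
  step 5: row=10, L[10]='m', prepend. Next row=LF[10]=4
  step 6: row=4, L[4]='n', prepend. Next row=LF[4]=7
  step 7: row=7, L[7]='m', prepend. Next row=LF[7]=3
  step 8: row=3, L[3]='o', prepend. Next row=LF[3]=11
  step 9: row=11, L[11]='n', prepend. Next row=LF[11]=8
  step 10: row=8, L[8]='o', prepend. Next row=LF[8]=12
  step 11: row=12, L[12]='o', prepend. Next row=LF[12]=13
  step 12: row=13, L[13]='o', prepend. Next row=LF[13]=14
  step 13: row=14, L[14]='m', prepend. Next row=LF[14]=5
  step 14: row=5, L[5]='m', prepend. Next row=LF[5]=1
  step 15: row=1, L[1]='o', prepend. Next row=LF[1]=9
Reversed output: ommooonomnmomn$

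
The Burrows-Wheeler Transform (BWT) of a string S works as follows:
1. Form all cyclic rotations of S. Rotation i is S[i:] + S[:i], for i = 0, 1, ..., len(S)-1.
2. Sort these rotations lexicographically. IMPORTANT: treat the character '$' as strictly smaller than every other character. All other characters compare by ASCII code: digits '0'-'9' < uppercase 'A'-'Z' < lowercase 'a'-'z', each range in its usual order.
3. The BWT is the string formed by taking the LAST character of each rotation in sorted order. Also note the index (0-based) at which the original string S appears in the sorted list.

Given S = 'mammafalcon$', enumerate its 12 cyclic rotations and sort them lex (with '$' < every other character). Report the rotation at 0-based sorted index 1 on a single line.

All 12 rotations (rotation i = S[i:]+S[:i]):
  rot[0] = mammafalcon$
  rot[1] = ammafalcon$m
  rot[2] = mmafalcon$ma
  rot[3] = mafalcon$mam
  rot[4] = afalcon$mamm
  rot[5] = falcon$mamma
  rot[6] = alcon$mammaf
  rot[7] = lcon$mammafa
  rot[8] = con$mammafal
  rot[9] = on$mammafalc
  rot[10] = n$mammafalco
  rot[11] = $mammafalcon
Sorted (with $ < everything):
  sorted[0] = $mammafalcon
  sorted[1] = afalcon$mamm
  sorted[2] = alcon$mammaf
  sorted[3] = ammafalcon$m
  sorted[4] = con$mammafal
  sorted[5] = falcon$mamma
  sorted[6] = lcon$mammafa
  sorted[7] = mafalcon$mam
  sorted[8] = mammafalcon$
  sorted[9] = mmafalcon$ma
  sorted[10] = n$mammafalco
  sorted[11] = on$mammafalc
sorted[1] = afalcon$mamm

Answer: afalcon$mamm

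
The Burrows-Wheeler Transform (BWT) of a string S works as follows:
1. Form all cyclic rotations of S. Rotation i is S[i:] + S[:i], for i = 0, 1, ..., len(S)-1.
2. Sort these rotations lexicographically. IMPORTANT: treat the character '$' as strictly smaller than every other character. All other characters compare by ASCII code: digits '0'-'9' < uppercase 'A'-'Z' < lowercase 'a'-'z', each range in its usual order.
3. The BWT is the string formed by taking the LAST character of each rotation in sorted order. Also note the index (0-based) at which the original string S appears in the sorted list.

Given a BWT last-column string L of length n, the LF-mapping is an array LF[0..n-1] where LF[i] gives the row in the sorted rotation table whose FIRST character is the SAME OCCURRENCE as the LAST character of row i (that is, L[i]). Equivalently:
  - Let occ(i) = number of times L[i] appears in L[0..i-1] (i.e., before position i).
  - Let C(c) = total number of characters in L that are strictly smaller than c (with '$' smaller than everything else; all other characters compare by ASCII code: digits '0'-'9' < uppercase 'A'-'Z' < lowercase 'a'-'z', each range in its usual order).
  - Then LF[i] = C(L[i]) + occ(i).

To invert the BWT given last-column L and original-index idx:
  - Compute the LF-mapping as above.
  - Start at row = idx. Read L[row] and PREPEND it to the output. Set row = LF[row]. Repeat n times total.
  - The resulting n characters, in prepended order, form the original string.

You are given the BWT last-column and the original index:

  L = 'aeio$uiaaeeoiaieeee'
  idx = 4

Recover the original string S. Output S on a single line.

LF mapping: 1 5 12 16 0 18 13 2 3 6 7 17 14 4 15 8 9 10 11
Walk LF starting at row 4, prepending L[row]:
  step 1: row=4, L[4]='$', prepend. Next row=LF[4]=0
  step 2: row=0, L[0]='a', prepend. Next row=LF[0]=1
  step 3: row=1, L[1]='e', prepend. Next row=LF[1]=5
  step 4: row=5, L[5]='u', prepend. Next row=LF[5]=18
  step 5: row=18, L[18]='e', prepend. Next row=LF[18]=11
  step 6: row=11, L[11]='o', prepend. Next row=LF[11]=17
  step 7: row=17, L[17]='e', prepend. Next row=LF[17]=10
  step 8: row=10, L[10]='e', prepend. Next row=LF[10]=7
  step 9: row=7, L[7]='a', prepend. Next row=LF[7]=2
  step 10: row=2, L[2]='i', prepend. Next row=LF[2]=12
  step 11: row=12, L[12]='i', prepend. Next row=LF[12]=14
  step 12: row=14, L[14]='i', prepend. Next row=LF[14]=15
  step 13: row=15, L[15]='e', prepend. Next row=LF[15]=8
  step 14: row=8, L[8]='a', prepend. Next row=LF[8]=3
  step 15: row=3, L[3]='o', prepend. Next row=LF[3]=16
  step 16: row=16, L[16]='e', prepend. Next row=LF[16]=9
  step 17: row=9, L[9]='e', prepend. Next row=LF[9]=6
  step 18: row=6, L[6]='i', prepend. Next row=LF[6]=13
  step 19: row=13, L[13]='a', prepend. Next row=LF[13]=4
Reversed output: aieeoaeiiiaeeoeuea$

Answer: aieeoaeiiiaeeoeuea$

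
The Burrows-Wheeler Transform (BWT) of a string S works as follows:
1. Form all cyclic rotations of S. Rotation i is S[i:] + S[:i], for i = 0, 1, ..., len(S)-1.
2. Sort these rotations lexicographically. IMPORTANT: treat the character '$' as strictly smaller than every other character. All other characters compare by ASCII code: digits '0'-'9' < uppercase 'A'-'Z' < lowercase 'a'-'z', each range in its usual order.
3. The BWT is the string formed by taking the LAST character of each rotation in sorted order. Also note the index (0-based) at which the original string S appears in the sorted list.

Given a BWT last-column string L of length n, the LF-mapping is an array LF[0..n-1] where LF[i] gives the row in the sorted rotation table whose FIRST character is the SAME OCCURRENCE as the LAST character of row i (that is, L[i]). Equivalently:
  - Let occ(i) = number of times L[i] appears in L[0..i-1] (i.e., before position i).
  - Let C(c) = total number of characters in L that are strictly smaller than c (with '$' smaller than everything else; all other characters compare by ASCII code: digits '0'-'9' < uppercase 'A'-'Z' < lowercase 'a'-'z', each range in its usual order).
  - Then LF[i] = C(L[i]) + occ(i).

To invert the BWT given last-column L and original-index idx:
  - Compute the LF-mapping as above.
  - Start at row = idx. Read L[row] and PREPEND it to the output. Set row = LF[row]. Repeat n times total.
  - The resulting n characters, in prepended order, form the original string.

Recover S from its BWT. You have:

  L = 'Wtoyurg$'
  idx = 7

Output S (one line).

LF mapping: 1 5 3 7 6 4 2 0
Walk LF starting at row 7, prepending L[row]:
  step 1: row=7, L[7]='$', prepend. Next row=LF[7]=0
  step 2: row=0, L[0]='W', prepend. Next row=LF[0]=1
  step 3: row=1, L[1]='t', prepend. Next row=LF[1]=5
  step 4: row=5, L[5]='r', prepend. Next row=LF[5]=4
  step 5: row=4, L[4]='u', prepend. Next row=LF[4]=6
  step 6: row=6, L[6]='g', prepend. Next row=LF[6]=2
  step 7: row=2, L[2]='o', prepend. Next row=LF[2]=3
  step 8: row=3, L[3]='y', prepend. Next row=LF[3]=7
Reversed output: yogurtW$

Answer: yogurtW$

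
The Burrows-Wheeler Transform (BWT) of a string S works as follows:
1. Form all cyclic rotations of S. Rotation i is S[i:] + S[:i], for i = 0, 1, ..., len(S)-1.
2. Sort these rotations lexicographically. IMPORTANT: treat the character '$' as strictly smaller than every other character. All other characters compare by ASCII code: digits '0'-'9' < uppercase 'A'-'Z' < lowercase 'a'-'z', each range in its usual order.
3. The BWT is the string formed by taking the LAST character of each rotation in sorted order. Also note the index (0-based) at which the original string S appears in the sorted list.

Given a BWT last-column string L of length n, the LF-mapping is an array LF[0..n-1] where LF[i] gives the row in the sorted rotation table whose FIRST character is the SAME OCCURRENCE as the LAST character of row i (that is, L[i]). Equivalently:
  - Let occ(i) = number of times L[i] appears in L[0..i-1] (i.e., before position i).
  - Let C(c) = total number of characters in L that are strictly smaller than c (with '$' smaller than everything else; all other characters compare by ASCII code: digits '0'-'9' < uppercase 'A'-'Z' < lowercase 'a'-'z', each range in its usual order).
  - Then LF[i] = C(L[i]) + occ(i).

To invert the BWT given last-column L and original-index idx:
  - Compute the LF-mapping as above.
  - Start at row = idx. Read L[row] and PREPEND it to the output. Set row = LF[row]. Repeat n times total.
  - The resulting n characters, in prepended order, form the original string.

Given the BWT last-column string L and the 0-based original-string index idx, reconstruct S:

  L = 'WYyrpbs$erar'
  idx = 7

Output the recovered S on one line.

LF mapping: 1 2 11 7 6 4 10 0 5 8 3 9
Walk LF starting at row 7, prepending L[row]:
  step 1: row=7, L[7]='$', prepend. Next row=LF[7]=0
  step 2: row=0, L[0]='W', prepend. Next row=LF[0]=1
  step 3: row=1, L[1]='Y', prepend. Next row=LF[1]=2
  step 4: row=2, L[2]='y', prepend. Next row=LF[2]=11
  step 5: row=11, L[11]='r', prepend. Next row=LF[11]=9
  step 6: row=9, L[9]='r', prepend. Next row=LF[9]=8
  step 7: row=8, L[8]='e', prepend. Next row=LF[8]=5
  step 8: row=5, L[5]='b', prepend. Next row=LF[5]=4
  step 9: row=4, L[4]='p', prepend. Next row=LF[4]=6
  step 10: row=6, L[6]='s', prepend. Next row=LF[6]=10
  step 11: row=10, L[10]='a', prepend. Next row=LF[10]=3
  step 12: row=3, L[3]='r', prepend. Next row=LF[3]=7
Reversed output: raspberryYW$

Answer: raspberryYW$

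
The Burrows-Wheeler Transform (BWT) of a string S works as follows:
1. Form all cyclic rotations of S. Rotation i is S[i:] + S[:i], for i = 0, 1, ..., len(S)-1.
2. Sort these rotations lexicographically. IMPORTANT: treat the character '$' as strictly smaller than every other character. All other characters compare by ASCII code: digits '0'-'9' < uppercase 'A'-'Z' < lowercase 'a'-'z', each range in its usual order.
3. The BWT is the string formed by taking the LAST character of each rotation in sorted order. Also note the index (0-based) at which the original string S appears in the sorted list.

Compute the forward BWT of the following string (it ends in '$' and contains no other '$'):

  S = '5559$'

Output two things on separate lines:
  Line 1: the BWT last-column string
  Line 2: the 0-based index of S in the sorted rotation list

All 5 rotations (rotation i = S[i:]+S[:i]):
  rot[0] = 5559$
  rot[1] = 559$5
  rot[2] = 59$55
  rot[3] = 9$555
  rot[4] = $5559
Sorted (with $ < everything):
  sorted[0] = $5559  (last char: '9')
  sorted[1] = 5559$  (last char: '$')
  sorted[2] = 559$5  (last char: '5')
  sorted[3] = 59$55  (last char: '5')
  sorted[4] = 9$555  (last char: '5')
Last column: 9$555
Original string S is at sorted index 1

Answer: 9$555
1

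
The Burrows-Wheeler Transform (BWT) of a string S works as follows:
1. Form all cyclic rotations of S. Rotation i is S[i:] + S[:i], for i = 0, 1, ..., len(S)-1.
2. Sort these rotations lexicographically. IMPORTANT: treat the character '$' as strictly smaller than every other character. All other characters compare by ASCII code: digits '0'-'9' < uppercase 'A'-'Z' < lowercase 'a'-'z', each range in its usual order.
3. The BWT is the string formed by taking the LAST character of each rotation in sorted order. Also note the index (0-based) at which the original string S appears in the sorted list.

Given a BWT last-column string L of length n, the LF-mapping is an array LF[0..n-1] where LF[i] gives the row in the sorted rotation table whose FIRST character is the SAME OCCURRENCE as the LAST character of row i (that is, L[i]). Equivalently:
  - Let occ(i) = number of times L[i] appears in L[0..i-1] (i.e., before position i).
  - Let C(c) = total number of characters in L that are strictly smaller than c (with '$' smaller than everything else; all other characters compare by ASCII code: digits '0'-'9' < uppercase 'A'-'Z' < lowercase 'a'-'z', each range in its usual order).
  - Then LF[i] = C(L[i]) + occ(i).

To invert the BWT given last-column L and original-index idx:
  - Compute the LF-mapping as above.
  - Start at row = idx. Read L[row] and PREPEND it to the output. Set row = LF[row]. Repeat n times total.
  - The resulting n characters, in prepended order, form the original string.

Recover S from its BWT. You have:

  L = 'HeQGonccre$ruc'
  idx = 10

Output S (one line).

Answer: occurrenceGQH$

Derivation:
LF mapping: 2 7 3 1 10 9 4 5 11 8 0 12 13 6
Walk LF starting at row 10, prepending L[row]:
  step 1: row=10, L[10]='$', prepend. Next row=LF[10]=0
  step 2: row=0, L[0]='H', prepend. Next row=LF[0]=2
  step 3: row=2, L[2]='Q', prepend. Next row=LF[2]=3
  step 4: row=3, L[3]='G', prepend. Next row=LF[3]=1
  step 5: row=1, L[1]='e', prepend. Next row=LF[1]=7
  step 6: row=7, L[7]='c', prepend. Next row=LF[7]=5
  step 7: row=5, L[5]='n', prepend. Next row=LF[5]=9
  step 8: row=9, L[9]='e', prepend. Next row=LF[9]=8
  step 9: row=8, L[8]='r', prepend. Next row=LF[8]=11
  step 10: row=11, L[11]='r', prepend. Next row=LF[11]=12
  step 11: row=12, L[12]='u', prepend. Next row=LF[12]=13
  step 12: row=13, L[13]='c', prepend. Next row=LF[13]=6
  step 13: row=6, L[6]='c', prepend. Next row=LF[6]=4
  step 14: row=4, L[4]='o', prepend. Next row=LF[4]=10
Reversed output: occurrenceGQH$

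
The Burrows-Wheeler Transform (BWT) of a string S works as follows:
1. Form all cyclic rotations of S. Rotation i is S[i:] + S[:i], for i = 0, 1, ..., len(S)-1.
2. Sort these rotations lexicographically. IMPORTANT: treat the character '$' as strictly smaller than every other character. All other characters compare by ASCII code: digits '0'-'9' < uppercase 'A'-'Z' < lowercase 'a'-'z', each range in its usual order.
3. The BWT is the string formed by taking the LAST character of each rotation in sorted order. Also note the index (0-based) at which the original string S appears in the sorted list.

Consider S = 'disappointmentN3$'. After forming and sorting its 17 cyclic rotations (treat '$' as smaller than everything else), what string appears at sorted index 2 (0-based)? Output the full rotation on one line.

Answer: N3$disappointment

Derivation:
All 17 rotations (rotation i = S[i:]+S[:i]):
  rot[0] = disappointmentN3$
  rot[1] = isappointmentN3$d
  rot[2] = sappointmentN3$di
  rot[3] = appointmentN3$dis
  rot[4] = ppointmentN3$disa
  rot[5] = pointmentN3$disap
  rot[6] = ointmentN3$disapp
  rot[7] = intmentN3$disappo
  rot[8] = ntmentN3$disappoi
  rot[9] = tmentN3$disappoin
  rot[10] = mentN3$disappoint
  rot[11] = entN3$disappointm
  rot[12] = ntN3$disappointme
  rot[13] = tN3$disappointmen
  rot[14] = N3$disappointment
  rot[15] = 3$disappointmentN
  rot[16] = $disappointmentN3
Sorted (with $ < everything):
  sorted[0] = $disappointmentN3
  sorted[1] = 3$disappointmentN
  sorted[2] = N3$disappointment
  sorted[3] = appointmentN3$dis
  sorted[4] = disappointmentN3$
  sorted[5] = entN3$disappointm
  sorted[6] = intmentN3$disappo
  sorted[7] = isappointmentN3$d
  sorted[8] = mentN3$disappoint
  sorted[9] = ntN3$disappointme
  sorted[10] = ntmentN3$disappoi
  sorted[11] = ointmentN3$disapp
  sorted[12] = pointmentN3$disap
  sorted[13] = ppointmentN3$disa
  sorted[14] = sappointmentN3$di
  sorted[15] = tN3$disappointmen
  sorted[16] = tmentN3$disappoin
sorted[2] = N3$disappointment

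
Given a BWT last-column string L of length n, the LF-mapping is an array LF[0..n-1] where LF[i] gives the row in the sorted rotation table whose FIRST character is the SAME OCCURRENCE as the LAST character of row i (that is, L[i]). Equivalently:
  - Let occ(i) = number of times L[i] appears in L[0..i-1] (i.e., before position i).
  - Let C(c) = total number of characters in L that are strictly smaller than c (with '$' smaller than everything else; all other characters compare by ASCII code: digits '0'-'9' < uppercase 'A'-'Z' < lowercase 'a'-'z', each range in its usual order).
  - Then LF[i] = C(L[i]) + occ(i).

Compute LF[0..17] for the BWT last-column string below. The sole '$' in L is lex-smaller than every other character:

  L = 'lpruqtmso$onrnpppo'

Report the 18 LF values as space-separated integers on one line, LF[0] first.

Answer: 1 8 13 17 12 16 2 15 5 0 6 3 14 4 9 10 11 7

Derivation:
Char counts: '$':1, 'l':1, 'm':1, 'n':2, 'o':3, 'p':4, 'q':1, 'r':2, 's':1, 't':1, 'u':1
C (first-col start): C('$')=0, C('l')=1, C('m')=2, C('n')=3, C('o')=5, C('p')=8, C('q')=12, C('r')=13, C('s')=15, C('t')=16, C('u')=17
L[0]='l': occ=0, LF[0]=C('l')+0=1+0=1
L[1]='p': occ=0, LF[1]=C('p')+0=8+0=8
L[2]='r': occ=0, LF[2]=C('r')+0=13+0=13
L[3]='u': occ=0, LF[3]=C('u')+0=17+0=17
L[4]='q': occ=0, LF[4]=C('q')+0=12+0=12
L[5]='t': occ=0, LF[5]=C('t')+0=16+0=16
L[6]='m': occ=0, LF[6]=C('m')+0=2+0=2
L[7]='s': occ=0, LF[7]=C('s')+0=15+0=15
L[8]='o': occ=0, LF[8]=C('o')+0=5+0=5
L[9]='$': occ=0, LF[9]=C('$')+0=0+0=0
L[10]='o': occ=1, LF[10]=C('o')+1=5+1=6
L[11]='n': occ=0, LF[11]=C('n')+0=3+0=3
L[12]='r': occ=1, LF[12]=C('r')+1=13+1=14
L[13]='n': occ=1, LF[13]=C('n')+1=3+1=4
L[14]='p': occ=1, LF[14]=C('p')+1=8+1=9
L[15]='p': occ=2, LF[15]=C('p')+2=8+2=10
L[16]='p': occ=3, LF[16]=C('p')+3=8+3=11
L[17]='o': occ=2, LF[17]=C('o')+2=5+2=7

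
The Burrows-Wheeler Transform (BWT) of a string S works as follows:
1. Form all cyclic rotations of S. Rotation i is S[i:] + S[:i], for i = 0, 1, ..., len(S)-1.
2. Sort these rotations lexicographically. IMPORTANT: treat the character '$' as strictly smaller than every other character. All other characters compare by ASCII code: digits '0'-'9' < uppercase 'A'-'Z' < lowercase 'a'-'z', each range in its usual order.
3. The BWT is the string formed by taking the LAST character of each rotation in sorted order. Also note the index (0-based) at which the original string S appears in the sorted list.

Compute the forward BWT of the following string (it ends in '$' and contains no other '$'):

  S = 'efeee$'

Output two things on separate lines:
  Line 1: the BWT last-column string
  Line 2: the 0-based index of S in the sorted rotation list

All 6 rotations (rotation i = S[i:]+S[:i]):
  rot[0] = efeee$
  rot[1] = feee$e
  rot[2] = eee$ef
  rot[3] = ee$efe
  rot[4] = e$efee
  rot[5] = $efeee
Sorted (with $ < everything):
  sorted[0] = $efeee  (last char: 'e')
  sorted[1] = e$efee  (last char: 'e')
  sorted[2] = ee$efe  (last char: 'e')
  sorted[3] = eee$ef  (last char: 'f')
  sorted[4] = efeee$  (last char: '$')
  sorted[5] = feee$e  (last char: 'e')
Last column: eeef$e
Original string S is at sorted index 4

Answer: eeef$e
4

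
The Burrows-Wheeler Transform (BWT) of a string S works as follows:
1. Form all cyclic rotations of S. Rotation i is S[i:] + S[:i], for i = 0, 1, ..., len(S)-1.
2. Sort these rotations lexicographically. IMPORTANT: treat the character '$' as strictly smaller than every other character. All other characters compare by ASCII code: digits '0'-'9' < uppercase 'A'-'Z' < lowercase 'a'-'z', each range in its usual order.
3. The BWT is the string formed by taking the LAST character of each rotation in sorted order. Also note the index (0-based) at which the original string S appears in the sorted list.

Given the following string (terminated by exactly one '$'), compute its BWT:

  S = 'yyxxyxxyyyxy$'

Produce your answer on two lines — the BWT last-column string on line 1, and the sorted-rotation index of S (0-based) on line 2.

Answer: yyyyxxxyxy$yx
10

Derivation:
All 13 rotations (rotation i = S[i:]+S[:i]):
  rot[0] = yyxxyxxyyyxy$
  rot[1] = yxxyxxyyyxy$y
  rot[2] = xxyxxyyyxy$yy
  rot[3] = xyxxyyyxy$yyx
  rot[4] = yxxyyyxy$yyxx
  rot[5] = xxyyyxy$yyxxy
  rot[6] = xyyyxy$yyxxyx
  rot[7] = yyyxy$yyxxyxx
  rot[8] = yyxy$yyxxyxxy
  rot[9] = yxy$yyxxyxxyy
  rot[10] = xy$yyxxyxxyyy
  rot[11] = y$yyxxyxxyyyx
  rot[12] = $yyxxyxxyyyxy
Sorted (with $ < everything):
  sorted[0] = $yyxxyxxyyyxy  (last char: 'y')
  sorted[1] = xxyxxyyyxy$yy  (last char: 'y')
  sorted[2] = xxyyyxy$yyxxy  (last char: 'y')
  sorted[3] = xy$yyxxyxxyyy  (last char: 'y')
  sorted[4] = xyxxyyyxy$yyx  (last char: 'x')
  sorted[5] = xyyyxy$yyxxyx  (last char: 'x')
  sorted[6] = y$yyxxyxxyyyx  (last char: 'x')
  sorted[7] = yxxyxxyyyxy$y  (last char: 'y')
  sorted[8] = yxxyyyxy$yyxx  (last char: 'x')
  sorted[9] = yxy$yyxxyxxyy  (last char: 'y')
  sorted[10] = yyxxyxxyyyxy$  (last char: '$')
  sorted[11] = yyxy$yyxxyxxy  (last char: 'y')
  sorted[12] = yyyxy$yyxxyxx  (last char: 'x')
Last column: yyyyxxxyxy$yx
Original string S is at sorted index 10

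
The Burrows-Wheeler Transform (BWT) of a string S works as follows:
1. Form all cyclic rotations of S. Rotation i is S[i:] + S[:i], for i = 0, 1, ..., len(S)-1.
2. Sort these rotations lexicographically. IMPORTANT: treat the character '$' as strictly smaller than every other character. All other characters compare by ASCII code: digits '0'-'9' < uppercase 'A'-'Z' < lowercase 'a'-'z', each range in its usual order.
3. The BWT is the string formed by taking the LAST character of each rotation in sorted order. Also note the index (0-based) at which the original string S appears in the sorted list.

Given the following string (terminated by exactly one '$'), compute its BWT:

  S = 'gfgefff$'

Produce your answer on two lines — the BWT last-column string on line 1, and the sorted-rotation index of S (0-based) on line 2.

Answer: fgffegf$
7

Derivation:
All 8 rotations (rotation i = S[i:]+S[:i]):
  rot[0] = gfgefff$
  rot[1] = fgefff$g
  rot[2] = gefff$gf
  rot[3] = efff$gfg
  rot[4] = fff$gfge
  rot[5] = ff$gfgef
  rot[6] = f$gfgeff
  rot[7] = $gfgefff
Sorted (with $ < everything):
  sorted[0] = $gfgefff  (last char: 'f')
  sorted[1] = efff$gfg  (last char: 'g')
  sorted[2] = f$gfgeff  (last char: 'f')
  sorted[3] = ff$gfgef  (last char: 'f')
  sorted[4] = fff$gfge  (last char: 'e')
  sorted[5] = fgefff$g  (last char: 'g')
  sorted[6] = gefff$gf  (last char: 'f')
  sorted[7] = gfgefff$  (last char: '$')
Last column: fgffegf$
Original string S is at sorted index 7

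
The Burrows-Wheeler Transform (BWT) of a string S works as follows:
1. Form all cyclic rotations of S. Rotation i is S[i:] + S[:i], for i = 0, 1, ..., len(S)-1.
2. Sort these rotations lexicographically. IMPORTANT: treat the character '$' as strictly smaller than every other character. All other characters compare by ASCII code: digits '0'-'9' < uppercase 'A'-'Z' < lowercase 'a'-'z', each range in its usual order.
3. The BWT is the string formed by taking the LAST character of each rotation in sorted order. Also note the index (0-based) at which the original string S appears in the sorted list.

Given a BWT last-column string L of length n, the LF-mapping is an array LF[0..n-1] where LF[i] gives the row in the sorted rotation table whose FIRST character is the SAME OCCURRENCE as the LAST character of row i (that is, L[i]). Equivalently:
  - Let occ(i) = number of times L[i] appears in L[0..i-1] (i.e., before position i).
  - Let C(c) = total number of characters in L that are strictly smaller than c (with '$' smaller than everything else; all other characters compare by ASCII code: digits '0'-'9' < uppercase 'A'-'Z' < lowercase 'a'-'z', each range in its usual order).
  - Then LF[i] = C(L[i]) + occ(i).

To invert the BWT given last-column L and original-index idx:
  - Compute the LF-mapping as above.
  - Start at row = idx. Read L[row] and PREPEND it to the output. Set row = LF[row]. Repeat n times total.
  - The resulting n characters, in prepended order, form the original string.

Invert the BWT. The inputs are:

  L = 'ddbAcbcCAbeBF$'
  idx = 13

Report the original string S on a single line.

Answer: ecbAbcCbFdABd$

Derivation:
LF mapping: 11 12 6 1 9 7 10 4 2 8 13 3 5 0
Walk LF starting at row 13, prepending L[row]:
  step 1: row=13, L[13]='$', prepend. Next row=LF[13]=0
  step 2: row=0, L[0]='d', prepend. Next row=LF[0]=11
  step 3: row=11, L[11]='B', prepend. Next row=LF[11]=3
  step 4: row=3, L[3]='A', prepend. Next row=LF[3]=1
  step 5: row=1, L[1]='d', prepend. Next row=LF[1]=12
  step 6: row=12, L[12]='F', prepend. Next row=LF[12]=5
  step 7: row=5, L[5]='b', prepend. Next row=LF[5]=7
  step 8: row=7, L[7]='C', prepend. Next row=LF[7]=4
  step 9: row=4, L[4]='c', prepend. Next row=LF[4]=9
  step 10: row=9, L[9]='b', prepend. Next row=LF[9]=8
  step 11: row=8, L[8]='A', prepend. Next row=LF[8]=2
  step 12: row=2, L[2]='b', prepend. Next row=LF[2]=6
  step 13: row=6, L[6]='c', prepend. Next row=LF[6]=10
  step 14: row=10, L[10]='e', prepend. Next row=LF[10]=13
Reversed output: ecbAbcCbFdABd$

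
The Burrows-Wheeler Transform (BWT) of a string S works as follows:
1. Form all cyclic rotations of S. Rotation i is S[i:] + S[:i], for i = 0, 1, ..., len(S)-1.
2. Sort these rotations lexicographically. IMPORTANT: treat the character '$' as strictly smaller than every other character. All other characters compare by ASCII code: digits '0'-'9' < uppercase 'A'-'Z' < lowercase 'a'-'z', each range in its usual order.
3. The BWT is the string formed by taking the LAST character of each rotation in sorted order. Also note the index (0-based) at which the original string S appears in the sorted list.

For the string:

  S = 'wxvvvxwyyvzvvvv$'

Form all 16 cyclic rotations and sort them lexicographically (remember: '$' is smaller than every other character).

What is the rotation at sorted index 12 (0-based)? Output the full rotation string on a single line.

All 16 rotations (rotation i = S[i:]+S[:i]):
  rot[0] = wxvvvxwyyvzvvvv$
  rot[1] = xvvvxwyyvzvvvv$w
  rot[2] = vvvxwyyvzvvvv$wx
  rot[3] = vvxwyyvzvvvv$wxv
  rot[4] = vxwyyvzvvvv$wxvv
  rot[5] = xwyyvzvvvv$wxvvv
  rot[6] = wyyvzvvvv$wxvvvx
  rot[7] = yyvzvvvv$wxvvvxw
  rot[8] = yvzvvvv$wxvvvxwy
  rot[9] = vzvvvv$wxvvvxwyy
  rot[10] = zvvvv$wxvvvxwyyv
  rot[11] = vvvv$wxvvvxwyyvz
  rot[12] = vvv$wxvvvxwyyvzv
  rot[13] = vv$wxvvvxwyyvzvv
  rot[14] = v$wxvvvxwyyvzvvv
  rot[15] = $wxvvvxwyyvzvvvv
Sorted (with $ < everything):
  sorted[0] = $wxvvvxwyyvzvvvv
  sorted[1] = v$wxvvvxwyyvzvvv
  sorted[2] = vv$wxvvvxwyyvzvv
  sorted[3] = vvv$wxvvvxwyyvzv
  sorted[4] = vvvv$wxvvvxwyyvz
  sorted[5] = vvvxwyyvzvvvv$wx
  sorted[6] = vvxwyyvzvvvv$wxv
  sorted[7] = vxwyyvzvvvv$wxvv
  sorted[8] = vzvvvv$wxvvvxwyy
  sorted[9] = wxvvvxwyyvzvvvv$
  sorted[10] = wyyvzvvvv$wxvvvx
  sorted[11] = xvvvxwyyvzvvvv$w
  sorted[12] = xwyyvzvvvv$wxvvv
  sorted[13] = yvzvvvv$wxvvvxwy
  sorted[14] = yyvzvvvv$wxvvvxw
  sorted[15] = zvvvv$wxvvvxwyyv
sorted[12] = xwyyvzvvvv$wxvvv

Answer: xwyyvzvvvv$wxvvv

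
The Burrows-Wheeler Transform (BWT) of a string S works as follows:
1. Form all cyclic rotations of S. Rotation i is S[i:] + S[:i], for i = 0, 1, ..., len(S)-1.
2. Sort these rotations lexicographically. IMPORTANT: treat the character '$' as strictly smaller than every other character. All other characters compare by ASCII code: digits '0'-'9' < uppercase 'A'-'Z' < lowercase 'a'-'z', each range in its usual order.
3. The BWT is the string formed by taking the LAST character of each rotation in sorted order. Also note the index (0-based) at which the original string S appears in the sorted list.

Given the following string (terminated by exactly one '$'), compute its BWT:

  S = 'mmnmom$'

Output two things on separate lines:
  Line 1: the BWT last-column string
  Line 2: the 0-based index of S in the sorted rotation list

Answer: mo$mnmm
2

Derivation:
All 7 rotations (rotation i = S[i:]+S[:i]):
  rot[0] = mmnmom$
  rot[1] = mnmom$m
  rot[2] = nmom$mm
  rot[3] = mom$mmn
  rot[4] = om$mmnm
  rot[5] = m$mmnmo
  rot[6] = $mmnmom
Sorted (with $ < everything):
  sorted[0] = $mmnmom  (last char: 'm')
  sorted[1] = m$mmnmo  (last char: 'o')
  sorted[2] = mmnmom$  (last char: '$')
  sorted[3] = mnmom$m  (last char: 'm')
  sorted[4] = mom$mmn  (last char: 'n')
  sorted[5] = nmom$mm  (last char: 'm')
  sorted[6] = om$mmnm  (last char: 'm')
Last column: mo$mnmm
Original string S is at sorted index 2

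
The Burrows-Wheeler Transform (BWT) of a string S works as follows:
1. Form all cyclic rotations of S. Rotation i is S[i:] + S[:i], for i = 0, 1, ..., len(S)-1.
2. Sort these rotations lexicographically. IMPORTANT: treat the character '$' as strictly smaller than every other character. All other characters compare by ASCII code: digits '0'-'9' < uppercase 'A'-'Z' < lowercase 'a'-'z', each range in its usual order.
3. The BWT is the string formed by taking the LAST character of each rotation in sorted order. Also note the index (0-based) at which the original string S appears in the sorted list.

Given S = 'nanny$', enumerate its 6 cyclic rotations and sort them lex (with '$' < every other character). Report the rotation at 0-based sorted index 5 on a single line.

All 6 rotations (rotation i = S[i:]+S[:i]):
  rot[0] = nanny$
  rot[1] = anny$n
  rot[2] = nny$na
  rot[3] = ny$nan
  rot[4] = y$nann
  rot[5] = $nanny
Sorted (with $ < everything):
  sorted[0] = $nanny
  sorted[1] = anny$n
  sorted[2] = nanny$
  sorted[3] = nny$na
  sorted[4] = ny$nan
  sorted[5] = y$nann
sorted[5] = y$nann

Answer: y$nann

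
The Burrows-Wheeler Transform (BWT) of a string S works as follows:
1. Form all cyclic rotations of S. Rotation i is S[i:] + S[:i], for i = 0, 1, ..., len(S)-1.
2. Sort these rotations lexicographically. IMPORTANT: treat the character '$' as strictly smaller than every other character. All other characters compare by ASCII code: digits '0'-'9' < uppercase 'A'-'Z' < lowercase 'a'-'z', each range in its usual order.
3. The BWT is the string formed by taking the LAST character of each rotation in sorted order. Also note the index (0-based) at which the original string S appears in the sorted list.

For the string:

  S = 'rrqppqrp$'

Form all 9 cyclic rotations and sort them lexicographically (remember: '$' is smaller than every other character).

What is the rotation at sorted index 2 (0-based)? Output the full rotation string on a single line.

Answer: ppqrp$rrq

Derivation:
All 9 rotations (rotation i = S[i:]+S[:i]):
  rot[0] = rrqppqrp$
  rot[1] = rqppqrp$r
  rot[2] = qppqrp$rr
  rot[3] = ppqrp$rrq
  rot[4] = pqrp$rrqp
  rot[5] = qrp$rrqpp
  rot[6] = rp$rrqppq
  rot[7] = p$rrqppqr
  rot[8] = $rrqppqrp
Sorted (with $ < everything):
  sorted[0] = $rrqppqrp
  sorted[1] = p$rrqppqr
  sorted[2] = ppqrp$rrq
  sorted[3] = pqrp$rrqp
  sorted[4] = qppqrp$rr
  sorted[5] = qrp$rrqpp
  sorted[6] = rp$rrqppq
  sorted[7] = rqppqrp$r
  sorted[8] = rrqppqrp$
sorted[2] = ppqrp$rrq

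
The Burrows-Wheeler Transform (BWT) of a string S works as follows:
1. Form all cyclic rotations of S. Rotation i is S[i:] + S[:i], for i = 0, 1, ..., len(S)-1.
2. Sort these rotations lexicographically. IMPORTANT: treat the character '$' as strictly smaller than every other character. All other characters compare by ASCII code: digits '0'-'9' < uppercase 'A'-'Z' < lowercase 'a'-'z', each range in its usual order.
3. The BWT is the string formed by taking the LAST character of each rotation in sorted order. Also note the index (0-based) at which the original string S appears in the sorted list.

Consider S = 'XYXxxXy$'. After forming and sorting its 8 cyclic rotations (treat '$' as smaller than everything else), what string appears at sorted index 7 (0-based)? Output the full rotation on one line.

Answer: y$XYXxxX

Derivation:
All 8 rotations (rotation i = S[i:]+S[:i]):
  rot[0] = XYXxxXy$
  rot[1] = YXxxXy$X
  rot[2] = XxxXy$XY
  rot[3] = xxXy$XYX
  rot[4] = xXy$XYXx
  rot[5] = Xy$XYXxx
  rot[6] = y$XYXxxX
  rot[7] = $XYXxxXy
Sorted (with $ < everything):
  sorted[0] = $XYXxxXy
  sorted[1] = XYXxxXy$
  sorted[2] = XxxXy$XY
  sorted[3] = Xy$XYXxx
  sorted[4] = YXxxXy$X
  sorted[5] = xXy$XYXx
  sorted[6] = xxXy$XYX
  sorted[7] = y$XYXxxX
sorted[7] = y$XYXxxX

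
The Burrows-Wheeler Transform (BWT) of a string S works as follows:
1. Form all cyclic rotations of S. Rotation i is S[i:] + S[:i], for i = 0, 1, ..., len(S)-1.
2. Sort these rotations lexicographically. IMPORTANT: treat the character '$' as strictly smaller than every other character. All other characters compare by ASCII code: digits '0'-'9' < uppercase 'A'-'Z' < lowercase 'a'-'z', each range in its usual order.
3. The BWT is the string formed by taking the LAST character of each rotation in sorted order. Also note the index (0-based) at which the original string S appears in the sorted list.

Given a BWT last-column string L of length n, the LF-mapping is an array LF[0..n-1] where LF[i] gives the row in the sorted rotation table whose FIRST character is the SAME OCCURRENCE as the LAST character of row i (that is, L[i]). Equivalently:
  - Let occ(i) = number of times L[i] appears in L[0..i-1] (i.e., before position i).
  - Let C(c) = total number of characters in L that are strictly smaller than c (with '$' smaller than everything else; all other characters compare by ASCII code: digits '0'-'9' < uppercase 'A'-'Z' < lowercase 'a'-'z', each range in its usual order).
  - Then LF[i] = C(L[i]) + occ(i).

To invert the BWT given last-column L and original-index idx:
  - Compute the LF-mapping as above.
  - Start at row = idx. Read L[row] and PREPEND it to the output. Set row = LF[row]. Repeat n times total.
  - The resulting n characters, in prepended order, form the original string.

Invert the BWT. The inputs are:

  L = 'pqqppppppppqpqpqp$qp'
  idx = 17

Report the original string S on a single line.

LF mapping: 1 14 15 2 3 4 5 6 7 8 9 16 10 17 11 18 12 0 19 13
Walk LF starting at row 17, prepending L[row]:
  step 1: row=17, L[17]='$', prepend. Next row=LF[17]=0
  step 2: row=0, L[0]='p', prepend. Next row=LF[0]=1
  step 3: row=1, L[1]='q', prepend. Next row=LF[1]=14
  step 4: row=14, L[14]='p', prepend. Next row=LF[14]=11
  step 5: row=11, L[11]='q', prepend. Next row=LF[11]=16
  step 6: row=16, L[16]='p', prepend. Next row=LF[16]=12
  step 7: row=12, L[12]='p', prepend. Next row=LF[12]=10
  step 8: row=10, L[10]='p', prepend. Next row=LF[10]=9
  step 9: row=9, L[9]='p', prepend. Next row=LF[9]=8
  step 10: row=8, L[8]='p', prepend. Next row=LF[8]=7
  step 11: row=7, L[7]='p', prepend. Next row=LF[7]=6
  step 12: row=6, L[6]='p', prepend. Next row=LF[6]=5
  step 13: row=5, L[5]='p', prepend. Next row=LF[5]=4
  step 14: row=4, L[4]='p', prepend. Next row=LF[4]=3
  step 15: row=3, L[3]='p', prepend. Next row=LF[3]=2
  step 16: row=2, L[2]='q', prepend. Next row=LF[2]=15
  step 17: row=15, L[15]='q', prepend. Next row=LF[15]=18
  step 18: row=18, L[18]='q', prepend. Next row=LF[18]=19
  step 19: row=19, L[19]='p', prepend. Next row=LF[19]=13
  step 20: row=13, L[13]='q', prepend. Next row=LF[13]=17
Reversed output: qpqqqppppppppppqpqp$

Answer: qpqqqppppppppppqpqp$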